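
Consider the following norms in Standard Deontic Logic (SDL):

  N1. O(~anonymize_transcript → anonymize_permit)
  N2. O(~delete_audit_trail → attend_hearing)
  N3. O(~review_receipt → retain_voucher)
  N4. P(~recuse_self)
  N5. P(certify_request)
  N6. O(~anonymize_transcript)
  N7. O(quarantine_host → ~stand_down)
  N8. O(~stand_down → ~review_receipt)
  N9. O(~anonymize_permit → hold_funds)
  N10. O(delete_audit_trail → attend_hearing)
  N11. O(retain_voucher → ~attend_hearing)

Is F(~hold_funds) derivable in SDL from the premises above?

Premise 9 is O(~anonymize_permit → hold_funds), but O(~anonymize_permit) is not derivable from the premises, so it does not yield O(hold_funds).
No other premise forces O(hold_funds). An ideal world satisfying every premise can still have ~hold_funds true, so F(~hold_funds) is not derivable.

No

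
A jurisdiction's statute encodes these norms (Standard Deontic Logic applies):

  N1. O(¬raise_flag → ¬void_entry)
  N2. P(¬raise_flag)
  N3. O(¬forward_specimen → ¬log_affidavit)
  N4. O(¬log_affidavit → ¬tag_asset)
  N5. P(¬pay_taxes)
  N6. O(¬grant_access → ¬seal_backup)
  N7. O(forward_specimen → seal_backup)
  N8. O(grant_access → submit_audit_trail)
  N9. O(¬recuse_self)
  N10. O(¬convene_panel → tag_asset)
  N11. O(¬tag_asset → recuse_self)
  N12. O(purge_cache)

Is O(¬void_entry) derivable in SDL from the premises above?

Premise 1 is O(¬raise_flag → ¬void_entry), but O(¬raise_flag) is not derivable from the premises (the permission P(¬raise_flag) asserts only ¬O(raise_flag), not O(¬raise_flag)), so it does not yield O(¬void_entry).
No other premise forces O(¬void_entry). An ideal world satisfying every premise can still have ¬void_entry false, so O(¬void_entry) is not derivable.

No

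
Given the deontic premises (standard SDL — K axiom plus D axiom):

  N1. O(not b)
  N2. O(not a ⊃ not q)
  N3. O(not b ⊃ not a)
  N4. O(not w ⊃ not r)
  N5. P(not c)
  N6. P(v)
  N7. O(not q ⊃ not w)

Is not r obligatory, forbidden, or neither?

Premise 1 gives O(not b).
Premise 3 is O(not b ⊃ not a); since O(not b), deontic closure gives O(not a).
With premise 2, O(not a ⊃ not q), the K-axiom yields O(not q).
With premise 7, O(not q ⊃ not w), the K-axiom yields O(not w).
Premise 4 is O(not w ⊃ not r); since O(not w), deontic closure gives O(not r).
Premises 5, 6 do not contribute to this derivation.
Hence not r is obligatory.

Obligatory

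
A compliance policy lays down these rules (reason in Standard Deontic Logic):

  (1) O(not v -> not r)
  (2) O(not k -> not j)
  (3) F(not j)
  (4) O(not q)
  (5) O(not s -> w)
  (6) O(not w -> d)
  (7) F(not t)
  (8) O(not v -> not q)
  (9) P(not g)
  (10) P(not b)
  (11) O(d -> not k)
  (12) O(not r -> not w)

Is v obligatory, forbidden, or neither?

Obligatory

F(not j) at premise 3 means O(j).
The contrapositive of premise 2 (O(not k -> not j)) is O(j -> k), and O(j) is already established, so O(k).
Premise 11, O(d -> not k), contraposes to O(k -> not d); with O(k) we get O(not d).
The contrapositive of premise 6 (O(not w -> d)) is O(not d -> w), and O(not d) is already established, so O(w).
The contrapositive of premise 12 (O(not r -> not w)) is O(w -> r), and O(w) is already established, so O(r).
Premise 1, O(not v -> not r), contraposes to O(r -> v); with O(r) we get O(v).
Premises 4, 5, 7, 8, 9, 10 do not contribute to this derivation.
Hence v is obligatory.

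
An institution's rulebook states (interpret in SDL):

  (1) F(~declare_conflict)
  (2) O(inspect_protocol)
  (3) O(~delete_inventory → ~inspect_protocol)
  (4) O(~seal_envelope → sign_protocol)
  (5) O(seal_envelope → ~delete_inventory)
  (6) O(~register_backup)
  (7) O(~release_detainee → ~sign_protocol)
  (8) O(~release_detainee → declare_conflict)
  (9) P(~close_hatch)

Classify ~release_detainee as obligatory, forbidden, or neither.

Forbidden

Premise 2 states O(inspect_protocol) outright.
Premise 3 is O(~delete_inventory → ~inspect_protocol); contrapositively O(inspect_protocol → delete_inventory). Since O(inspect_protocol) holds, K gives O(delete_inventory).
Premise 5 is O(seal_envelope → ~delete_inventory); contrapositively O(delete_inventory → ~seal_envelope). Since O(delete_inventory) holds, K gives O(~seal_envelope).
With premise 4, O(~seal_envelope → sign_protocol), the K-axiom yields O(sign_protocol).
Premise 7 is O(~release_detainee → ~sign_protocol); contrapositively O(sign_protocol → release_detainee). Since O(sign_protocol) holds, K gives O(release_detainee).
Premises 1, 6, 8, 9 do not contribute to this derivation.
Thus O(release_detainee), which is F(~release_detainee): ~release_detainee is forbidden.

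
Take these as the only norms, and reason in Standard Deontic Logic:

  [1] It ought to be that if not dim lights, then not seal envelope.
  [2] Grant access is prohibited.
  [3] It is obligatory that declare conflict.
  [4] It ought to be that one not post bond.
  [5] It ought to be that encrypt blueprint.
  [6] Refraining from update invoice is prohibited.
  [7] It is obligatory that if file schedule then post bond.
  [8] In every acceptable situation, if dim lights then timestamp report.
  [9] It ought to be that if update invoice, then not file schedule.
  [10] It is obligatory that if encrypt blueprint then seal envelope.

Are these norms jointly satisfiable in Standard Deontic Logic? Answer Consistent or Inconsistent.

Premise 7 is O(file_schedule → post_bond), but O(file_schedule) is not derivable from the premises, so it does not yield O(post_bond).
So O(post_bond) is not derivable, and the apparent clash with O(¬post_bond) does not arise.
A world satisfying every obligation exists (e.g. declare_conflict=true, dim_lights=true, encrypt_blueprint=true, file_schedule=false, grant_access=false, post_bond=false, seal_envelope=true, timestamp_report=true, update_invoice=true); no atom is both obligatory and forbidden, so the set is consistent.

Consistent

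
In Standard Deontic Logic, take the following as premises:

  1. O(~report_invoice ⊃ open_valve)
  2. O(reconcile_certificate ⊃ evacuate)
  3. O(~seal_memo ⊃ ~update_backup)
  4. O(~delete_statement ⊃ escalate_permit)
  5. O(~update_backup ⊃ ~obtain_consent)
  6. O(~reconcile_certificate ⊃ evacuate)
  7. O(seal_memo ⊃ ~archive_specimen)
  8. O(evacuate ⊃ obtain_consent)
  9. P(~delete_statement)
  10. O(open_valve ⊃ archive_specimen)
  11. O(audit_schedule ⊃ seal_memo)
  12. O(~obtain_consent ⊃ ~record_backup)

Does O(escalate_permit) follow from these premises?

No

Premise 4 is O(~delete_statement ⊃ escalate_permit), but O(~delete_statement) is not derivable from the premises (the permission P(~delete_statement) asserts only ~O(delete_statement), not O(~delete_statement)), so it does not yield O(escalate_permit).
No other premise forces O(escalate_permit). An ideal world satisfying every premise can still have escalate_permit false, so O(escalate_permit) is not derivable.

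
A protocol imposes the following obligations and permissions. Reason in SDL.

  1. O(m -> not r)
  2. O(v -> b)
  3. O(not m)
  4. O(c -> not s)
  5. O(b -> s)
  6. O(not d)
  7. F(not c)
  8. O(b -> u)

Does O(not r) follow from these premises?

Premise 1 is O(m -> not r), but O(m) is not derivable from the premises, so it does not yield O(not r).
No other premise forces O(not r). An ideal world satisfying every premise can still have not r false, so O(not r) is not derivable.

No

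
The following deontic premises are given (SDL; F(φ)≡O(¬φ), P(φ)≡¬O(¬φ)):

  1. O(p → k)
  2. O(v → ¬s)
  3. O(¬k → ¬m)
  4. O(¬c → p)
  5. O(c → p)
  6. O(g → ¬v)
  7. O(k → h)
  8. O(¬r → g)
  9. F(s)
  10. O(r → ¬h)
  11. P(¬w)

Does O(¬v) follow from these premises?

Yes

By case analysis on ¬c: premise 4 gives O(¬c → p) and premise 5 gives O(c → p), so O(p) either way.
Applying K to premise 1 (O(p → k)) and O(p) yields O(k).
With premise 7, O(k → h), the K-axiom yields O(h).
The contrapositive of premise 10 (O(r → ¬h)) is O(h → ¬r), and O(h) is already established, so O(¬r).
From O(¬r) and premise 8, O(¬r → g), we obtain O(g).
From O(g) and premise 6, O(g → ¬v), we obtain O(¬v).
Premises 2, 3, 9, 11 do not contribute to this derivation.
So O(¬v) follows.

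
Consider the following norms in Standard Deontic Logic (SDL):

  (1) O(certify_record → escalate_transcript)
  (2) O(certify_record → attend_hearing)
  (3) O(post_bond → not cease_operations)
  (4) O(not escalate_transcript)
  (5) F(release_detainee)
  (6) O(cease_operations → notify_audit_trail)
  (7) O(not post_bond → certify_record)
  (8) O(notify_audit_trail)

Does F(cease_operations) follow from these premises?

Yes

From premise 4 we have O(not escalate_transcript).
The contrapositive of premise 1 (O(certify_record → escalate_transcript)) is O(not escalate_transcript → not certify_record), and O(not escalate_transcript) is already established, so O(not certify_record).
Premise 7 is O(not post_bond → certify_record); contrapositively O(not certify_record → post_bond). Since O(not certify_record) holds, K gives O(post_bond).
Premise 3 is O(post_bond → not cease_operations); since O(post_bond), deontic closure gives O(not cease_operations).
Premises 2, 5, 6, 8 do not contribute to this derivation.
So O(not cease_operations) holds, i.e. F(cease_operations). The claim follows.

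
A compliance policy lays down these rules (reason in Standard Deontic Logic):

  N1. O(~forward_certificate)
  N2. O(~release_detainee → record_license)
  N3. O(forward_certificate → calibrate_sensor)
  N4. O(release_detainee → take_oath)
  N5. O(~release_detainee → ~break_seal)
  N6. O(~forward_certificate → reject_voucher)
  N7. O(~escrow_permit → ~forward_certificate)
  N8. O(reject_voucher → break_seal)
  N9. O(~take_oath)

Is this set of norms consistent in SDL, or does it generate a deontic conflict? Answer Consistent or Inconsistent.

Inconsistent

Premise 1 gives O(~forward_certificate).
Applying K to premise 6 (O(~forward_certificate → reject_voucher)) and O(~forward_certificate) yields O(reject_voucher).
From O(reject_voucher) and premise 8, O(reject_voucher → break_seal), we obtain O(break_seal).
The contrapositive of premise 5 (O(~release_detainee → ~break_seal)) is O(break_seal → release_detainee), and O(break_seal) is already established, so O(release_detainee).
From O(release_detainee) and premise 4, O(release_detainee → take_oath), we obtain O(take_oath).
But premise 9 directly asserts O(~take_oath).
We now have both O(take_oath) and O(~take_oath) — take_oath is simultaneously obligatory and forbidden, violating the D-axiom.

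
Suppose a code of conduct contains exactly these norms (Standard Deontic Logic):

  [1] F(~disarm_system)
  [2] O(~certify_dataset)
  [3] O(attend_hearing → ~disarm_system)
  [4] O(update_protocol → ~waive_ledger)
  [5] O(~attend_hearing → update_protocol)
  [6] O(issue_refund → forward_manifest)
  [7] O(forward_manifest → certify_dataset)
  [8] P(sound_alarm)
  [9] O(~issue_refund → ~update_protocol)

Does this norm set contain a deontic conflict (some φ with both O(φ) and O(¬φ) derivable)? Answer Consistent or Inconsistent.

Premise 2 gives O(~certify_dataset).
Premise 7, O(forward_manifest → certify_dataset), contraposes to O(~certify_dataset → ~forward_manifest); with O(~certify_dataset) we get O(~forward_manifest).
The contrapositive of premise 6 (O(issue_refund → forward_manifest)) is O(~forward_manifest → ~issue_refund), and O(~forward_manifest) is already established, so O(~issue_refund).
Premise 9 is O(~issue_refund → ~update_protocol); since O(~issue_refund), deontic closure gives O(~update_protocol).
Premise 5, O(~attend_hearing → update_protocol), contraposes to O(~update_protocol → attend_hearing); with O(~update_protocol) we get O(attend_hearing).
Premise 3 is O(attend_hearing → ~disarm_system); since O(attend_hearing), deontic closure gives O(~disarm_system).
However, F(~disarm_system) at premise 1 amounts to O(disarm_system).
We now have both O(~disarm_system) and O(disarm_system) — disarm_system is simultaneously obligatory and forbidden, violating the D-axiom.

Inconsistent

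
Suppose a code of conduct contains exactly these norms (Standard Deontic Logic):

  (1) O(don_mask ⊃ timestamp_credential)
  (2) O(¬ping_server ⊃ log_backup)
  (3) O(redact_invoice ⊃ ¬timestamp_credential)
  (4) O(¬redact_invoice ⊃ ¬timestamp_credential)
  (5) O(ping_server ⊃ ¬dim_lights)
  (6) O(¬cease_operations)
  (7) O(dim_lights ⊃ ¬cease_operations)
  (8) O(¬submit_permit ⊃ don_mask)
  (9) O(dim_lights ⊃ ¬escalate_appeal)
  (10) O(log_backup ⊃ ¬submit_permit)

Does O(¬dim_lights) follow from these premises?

Yes

By case analysis on ¬redact_invoice: premise 4 gives O(¬redact_invoice ⊃ ¬timestamp_credential) and premise 3 gives O(redact_invoice ⊃ ¬timestamp_credential), so O(¬timestamp_credential) either way.
The contrapositive of premise 1 (O(don_mask ⊃ timestamp_credential)) is O(¬timestamp_credential ⊃ ¬don_mask), and O(¬timestamp_credential) is already established, so O(¬don_mask).
Premise 8 is O(¬submit_permit ⊃ don_mask); contrapositively O(¬don_mask ⊃ submit_permit). Since O(¬don_mask) holds, K gives O(submit_permit).
Premise 10, O(log_backup ⊃ ¬submit_permit), contraposes to O(submit_permit ⊃ ¬log_backup); with O(submit_permit) we get O(¬log_backup).
Premise 2, O(¬ping_server ⊃ log_backup), contraposes to O(¬log_backup ⊃ ping_server); with O(¬log_backup) we get O(ping_server).
Premise 5 is O(ping_server ⊃ ¬dim_lights); since O(ping_server), deontic closure gives O(¬dim_lights).
Premises 6, 7, 9 do not contribute to this derivation.
So O(¬dim_lights) follows.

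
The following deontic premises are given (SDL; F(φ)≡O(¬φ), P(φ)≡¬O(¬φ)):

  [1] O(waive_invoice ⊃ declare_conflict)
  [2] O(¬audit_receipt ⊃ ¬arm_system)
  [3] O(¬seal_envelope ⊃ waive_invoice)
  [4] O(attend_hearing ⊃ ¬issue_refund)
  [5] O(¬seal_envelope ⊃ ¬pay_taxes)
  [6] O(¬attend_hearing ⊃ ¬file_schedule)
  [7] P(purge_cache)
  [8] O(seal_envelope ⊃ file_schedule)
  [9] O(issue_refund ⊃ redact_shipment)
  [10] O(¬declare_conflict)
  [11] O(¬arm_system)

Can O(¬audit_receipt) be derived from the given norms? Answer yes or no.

Premise 2 is O(¬audit_receipt ⊃ ¬arm_system); even if O(¬arm_system) held, inferring O(¬audit_receipt) would be affirming the consequent — invalid.
No other premise forces O(¬audit_receipt). An ideal world satisfying every premise can still have ¬audit_receipt false, so O(¬audit_receipt) is not derivable.

No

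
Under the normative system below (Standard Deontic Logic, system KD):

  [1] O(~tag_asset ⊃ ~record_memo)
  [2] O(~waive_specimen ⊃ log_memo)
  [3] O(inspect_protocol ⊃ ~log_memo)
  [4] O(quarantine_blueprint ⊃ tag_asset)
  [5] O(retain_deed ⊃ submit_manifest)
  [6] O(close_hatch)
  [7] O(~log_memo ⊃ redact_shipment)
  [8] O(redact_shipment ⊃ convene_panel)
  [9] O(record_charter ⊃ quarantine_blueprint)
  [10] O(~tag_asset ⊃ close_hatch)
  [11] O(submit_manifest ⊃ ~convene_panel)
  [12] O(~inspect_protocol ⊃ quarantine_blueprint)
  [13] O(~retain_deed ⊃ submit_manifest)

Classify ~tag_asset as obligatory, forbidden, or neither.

Forbidden

Premises 13 and 5 are O(~retain_deed ⊃ submit_manifest) and O(retain_deed ⊃ submit_manifest); every ideal world satisfies ~retain_deed or retain_deed, so in either case submit_manifest holds — hence O(submit_manifest).
With premise 11, O(submit_manifest ⊃ ~convene_panel), the K-axiom yields O(~convene_panel).
Premise 8, O(redact_shipment ⊃ convene_panel), contraposes to O(~convene_panel ⊃ ~redact_shipment); with O(~convene_panel) we get O(~redact_shipment).
The contrapositive of premise 7 (O(~log_memo ⊃ redact_shipment)) is O(~redact_shipment ⊃ log_memo), and O(~redact_shipment) is already established, so O(log_memo).
Premise 3 is O(inspect_protocol ⊃ ~log_memo); contrapositively O(log_memo ⊃ ~inspect_protocol). Since O(log_memo) holds, K gives O(~inspect_protocol).
With premise 12, O(~inspect_protocol ⊃ quarantine_blueprint), the K-axiom yields O(quarantine_blueprint).
From O(quarantine_blueprint) and premise 4, O(quarantine_blueprint ⊃ tag_asset), we obtain O(tag_asset).
Premises 1, 2, 6, 9, 10 do not contribute to this derivation.
Thus O(tag_asset), which is F(~tag_asset): ~tag_asset is forbidden.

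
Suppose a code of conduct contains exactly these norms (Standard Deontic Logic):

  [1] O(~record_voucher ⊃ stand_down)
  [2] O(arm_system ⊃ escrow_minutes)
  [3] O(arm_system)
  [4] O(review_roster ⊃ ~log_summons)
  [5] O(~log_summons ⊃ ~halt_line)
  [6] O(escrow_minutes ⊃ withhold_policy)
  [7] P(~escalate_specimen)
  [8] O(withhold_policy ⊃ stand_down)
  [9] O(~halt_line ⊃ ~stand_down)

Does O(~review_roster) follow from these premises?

Premise 3 gives O(arm_system).
Applying K to premise 2 (O(arm_system ⊃ escrow_minutes)) and O(arm_system) yields O(escrow_minutes).
From O(escrow_minutes) and premise 6, O(escrow_minutes ⊃ withhold_policy), we obtain O(withhold_policy).
Premise 8 is O(withhold_policy ⊃ stand_down); since O(withhold_policy), deontic closure gives O(stand_down).
Premise 9 is O(~halt_line ⊃ ~stand_down); contrapositively O(stand_down ⊃ halt_line). Since O(stand_down) holds, K gives O(halt_line).
The contrapositive of premise 5 (O(~log_summons ⊃ ~halt_line)) is O(halt_line ⊃ log_summons), and O(halt_line) is already established, so O(log_summons).
Premise 4 is O(review_roster ⊃ ~log_summons); contrapositively O(log_summons ⊃ ~review_roster). Since O(log_summons) holds, K gives O(~review_roster).
Premises 1, 7 do not contribute to this derivation.
So O(~review_roster) follows.

Yes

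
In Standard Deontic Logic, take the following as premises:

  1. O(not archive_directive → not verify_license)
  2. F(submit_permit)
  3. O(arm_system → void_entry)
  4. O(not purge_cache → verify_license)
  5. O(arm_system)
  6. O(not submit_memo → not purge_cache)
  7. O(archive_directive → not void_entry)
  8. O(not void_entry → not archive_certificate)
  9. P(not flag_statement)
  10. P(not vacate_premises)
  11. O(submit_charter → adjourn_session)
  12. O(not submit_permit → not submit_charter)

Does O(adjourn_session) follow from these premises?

Premise 11 is O(submit_charter → adjourn_session), but O(submit_charter) is not derivable from the premises, so it does not yield O(adjourn_session).
No other premise forces O(adjourn_session). An ideal world satisfying every premise can still have adjourn_session false, so O(adjourn_session) is not derivable.

No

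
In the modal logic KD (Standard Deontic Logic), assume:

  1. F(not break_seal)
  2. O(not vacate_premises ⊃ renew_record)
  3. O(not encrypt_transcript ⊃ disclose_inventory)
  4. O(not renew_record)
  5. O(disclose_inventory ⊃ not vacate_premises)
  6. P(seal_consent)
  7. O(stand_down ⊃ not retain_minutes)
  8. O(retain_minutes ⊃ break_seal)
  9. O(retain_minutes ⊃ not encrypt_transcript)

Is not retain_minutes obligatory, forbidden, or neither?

Obligatory

Premise 4 gives O(not renew_record).
The contrapositive of premise 2 (O(not vacate_premises ⊃ renew_record)) is O(not renew_record ⊃ vacate_premises), and O(not renew_record) is already established, so O(vacate_premises).
Premise 5, O(disclose_inventory ⊃ not vacate_premises), contraposes to O(vacate_premises ⊃ not disclose_inventory); with O(vacate_premises) we get O(not disclose_inventory).
Premise 3, O(not encrypt_transcript ⊃ disclose_inventory), contraposes to O(not disclose_inventory ⊃ encrypt_transcript); with O(not disclose_inventory) we get O(encrypt_transcript).
Premise 9, O(retain_minutes ⊃ not encrypt_transcript), contraposes to O(encrypt_transcript ⊃ not retain_minutes); with O(encrypt_transcript) we get O(not retain_minutes).
Premises 1, 6, 7, 8 do not contribute to this derivation.
Hence not retain_minutes is obligatory.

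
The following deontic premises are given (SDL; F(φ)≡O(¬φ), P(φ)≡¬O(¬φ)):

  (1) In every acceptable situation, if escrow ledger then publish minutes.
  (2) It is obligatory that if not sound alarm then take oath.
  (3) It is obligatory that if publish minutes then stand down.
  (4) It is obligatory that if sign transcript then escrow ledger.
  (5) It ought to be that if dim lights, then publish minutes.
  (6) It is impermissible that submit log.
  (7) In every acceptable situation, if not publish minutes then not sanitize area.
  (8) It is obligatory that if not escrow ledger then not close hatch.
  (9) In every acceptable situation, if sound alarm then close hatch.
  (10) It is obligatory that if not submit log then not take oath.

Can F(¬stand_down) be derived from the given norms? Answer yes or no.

Premise 6, F(submit_log), is equivalent to O(¬submit_log).
Applying K to premise 10 (O(¬submit_log → ¬take_oath)) and O(¬submit_log) yields O(¬take_oath).
The contrapositive of premise 2 (O(¬sound_alarm → take_oath)) is O(¬take_oath → sound_alarm), and O(¬take_oath) is already established, so O(sound_alarm).
Premise 9 is O(sound_alarm → close_hatch); since O(sound_alarm), deontic closure gives O(close_hatch).
Premise 8, O(¬escrow_ledger → ¬close_hatch), contraposes to O(close_hatch → escrow_ledger); with O(close_hatch) we get O(escrow_ledger).
Applying K to premise 1 (O(escrow_ledger → publish_minutes)) and O(escrow_ledger) yields O(publish_minutes).
Applying K to premise 3 (O(publish_minutes → stand_down)) and O(publish_minutes) yields O(stand_down).
Premises 4, 5, 7 do not contribute to this derivation.
So O(stand_down) holds, i.e. F(¬stand_down). The claim follows.

Yes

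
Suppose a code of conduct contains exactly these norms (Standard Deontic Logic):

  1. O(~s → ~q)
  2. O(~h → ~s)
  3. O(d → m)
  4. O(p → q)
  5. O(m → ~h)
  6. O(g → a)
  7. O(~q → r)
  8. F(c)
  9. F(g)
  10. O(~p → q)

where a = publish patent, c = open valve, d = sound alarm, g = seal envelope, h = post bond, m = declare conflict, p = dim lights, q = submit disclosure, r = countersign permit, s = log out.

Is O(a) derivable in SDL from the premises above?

No

Premise 6 is O(g → a), but O(g) is not derivable from the premises, so it does not yield O(a).
No other premise forces O(a). An ideal world satisfying every premise can still have a false, so O(a) is not derivable.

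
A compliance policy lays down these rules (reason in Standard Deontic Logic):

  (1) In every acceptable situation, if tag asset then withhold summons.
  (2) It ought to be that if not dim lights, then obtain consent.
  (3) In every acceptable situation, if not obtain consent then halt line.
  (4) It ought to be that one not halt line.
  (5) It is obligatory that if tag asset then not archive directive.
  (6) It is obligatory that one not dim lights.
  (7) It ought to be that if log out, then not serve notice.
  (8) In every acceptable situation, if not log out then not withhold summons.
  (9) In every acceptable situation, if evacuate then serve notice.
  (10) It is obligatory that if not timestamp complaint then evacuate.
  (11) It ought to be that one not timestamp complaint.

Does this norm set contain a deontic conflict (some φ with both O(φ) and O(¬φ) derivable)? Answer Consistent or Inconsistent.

Consistent

Premise 3 is O(¬obtain_consent → halt_line), but O(¬obtain_consent) is not derivable from the premises, so it does not yield O(halt_line).
So O(halt_line) is not derivable, and the apparent clash with O(¬halt_line) does not arise.
A world satisfying every obligation exists (e.g. archive_directive=false, dim_lights=false, evacuate=true, halt_line=false, log_out=false, obtain_consent=true, serve_notice=true, tag_asset=false, timestamp_complaint=false, withhold_summons=false); no atom is both obligatory and forbidden, so the set is consistent.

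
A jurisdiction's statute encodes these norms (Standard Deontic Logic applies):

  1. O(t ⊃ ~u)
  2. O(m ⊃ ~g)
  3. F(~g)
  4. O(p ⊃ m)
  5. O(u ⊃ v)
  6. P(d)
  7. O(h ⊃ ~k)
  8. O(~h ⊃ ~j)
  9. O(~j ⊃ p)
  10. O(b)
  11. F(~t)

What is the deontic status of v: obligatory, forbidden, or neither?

Neither

Premise 5 is O(u ⊃ v), but O(u) is not derivable from the premises, so it does not yield O(v).
No premise or chain of K-axiom applications forces O(v), and none forces O(~v). So v is neither obligatory nor forbidden under these norms.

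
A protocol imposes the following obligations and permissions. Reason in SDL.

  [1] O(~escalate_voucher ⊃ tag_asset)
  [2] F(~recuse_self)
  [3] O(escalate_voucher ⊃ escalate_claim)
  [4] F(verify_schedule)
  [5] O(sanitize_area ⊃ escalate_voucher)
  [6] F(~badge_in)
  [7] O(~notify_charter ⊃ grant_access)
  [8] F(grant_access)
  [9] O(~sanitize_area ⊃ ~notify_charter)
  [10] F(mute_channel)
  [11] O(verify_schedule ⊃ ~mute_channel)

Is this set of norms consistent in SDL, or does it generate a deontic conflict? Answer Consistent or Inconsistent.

Premise 11 is O(verify_schedule ⊃ ~mute_channel); even if O(~mute_channel) held, inferring O(verify_schedule) would be affirming the consequent — invalid.
So O(verify_schedule) is not derivable, and the apparent clash with O(~verify_schedule) does not arise.
A world satisfying every obligation exists (e.g. badge_in=true, escalate_claim=true, escalate_voucher=true, grant_access=false, mute_channel=false, notify_charter=true, recuse_self=true, sanitize_area=true, tag_asset=false, verify_schedule=false); no atom is both obligatory and forbidden, so the set is consistent.

Consistent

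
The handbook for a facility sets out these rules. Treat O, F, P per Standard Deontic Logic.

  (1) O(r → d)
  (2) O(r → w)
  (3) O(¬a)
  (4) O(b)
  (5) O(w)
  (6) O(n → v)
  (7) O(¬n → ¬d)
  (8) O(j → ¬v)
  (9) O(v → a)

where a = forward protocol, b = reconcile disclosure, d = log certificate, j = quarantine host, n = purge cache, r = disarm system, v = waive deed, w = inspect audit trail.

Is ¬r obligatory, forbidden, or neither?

Obligatory

From premise 3 we have O(¬a).
The contrapositive of premise 9 (O(v → a)) is O(¬a → ¬v), and O(¬a) is already established, so O(¬v).
Premise 6 is O(n → v); contrapositively O(¬v → ¬n). Since O(¬v) holds, K gives O(¬n).
With premise 7, O(¬n → ¬d), the K-axiom yields O(¬d).
Premise 1 is O(r → d); contrapositively O(¬d → ¬r). Since O(¬d) holds, K gives O(¬r).
Premises 2, 4, 5, 8 do not contribute to this derivation.
Hence ¬r is obligatory.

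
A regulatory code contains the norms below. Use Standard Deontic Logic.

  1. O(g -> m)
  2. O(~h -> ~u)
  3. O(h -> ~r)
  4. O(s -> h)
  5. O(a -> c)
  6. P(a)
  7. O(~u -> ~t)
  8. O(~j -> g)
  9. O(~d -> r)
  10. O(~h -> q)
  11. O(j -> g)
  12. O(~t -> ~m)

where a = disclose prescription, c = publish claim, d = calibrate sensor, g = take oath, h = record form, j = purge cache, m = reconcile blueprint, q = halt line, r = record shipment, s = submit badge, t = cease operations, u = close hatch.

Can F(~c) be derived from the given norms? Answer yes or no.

Premise 5 is O(a -> c), but O(a) is not derivable from the premises (the permission P(a) asserts only ~O(~a), not O(a)), so it does not yield O(c).
No other premise forces O(c). An ideal world satisfying every premise can still have ~c true, so F(~c) is not derivable.

No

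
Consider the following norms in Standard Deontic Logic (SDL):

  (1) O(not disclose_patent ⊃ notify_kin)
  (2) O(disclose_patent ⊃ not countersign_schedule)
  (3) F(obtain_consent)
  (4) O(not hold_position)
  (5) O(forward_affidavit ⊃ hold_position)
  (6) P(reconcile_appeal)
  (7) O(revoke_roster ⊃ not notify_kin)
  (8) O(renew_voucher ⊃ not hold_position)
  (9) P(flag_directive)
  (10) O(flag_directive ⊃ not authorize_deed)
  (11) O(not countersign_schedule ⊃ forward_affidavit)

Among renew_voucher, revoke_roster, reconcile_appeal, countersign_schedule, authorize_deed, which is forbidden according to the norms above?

revoke_roster

From premise 4 we have O(not hold_position).
Premise 5, O(forward_affidavit ⊃ hold_position), contraposes to O(not hold_position ⊃ not forward_affidavit); with O(not hold_position) we get O(not forward_affidavit).
The contrapositive of premise 11 (O(not countersign_schedule ⊃ forward_affidavit)) is O(not forward_affidavit ⊃ countersign_schedule), and O(not forward_affidavit) is already established, so O(countersign_schedule).
Premise 2, O(disclose_patent ⊃ not countersign_schedule), contraposes to O(countersign_schedule ⊃ not disclose_patent); with O(countersign_schedule) we get O(not disclose_patent).
Applying K to premise 1 (O(not disclose_patent ⊃ notify_kin)) and O(not disclose_patent) yields O(notify_kin).
Premise 7, O(revoke_roster ⊃ not notify_kin), contraposes to O(notify_kin ⊃ not revoke_roster); with O(notify_kin) we get O(not revoke_roster).
So O(not revoke_roster) holds, i.e. revoke_roster is forbidden. None of the other listed options is forbidden under the premises.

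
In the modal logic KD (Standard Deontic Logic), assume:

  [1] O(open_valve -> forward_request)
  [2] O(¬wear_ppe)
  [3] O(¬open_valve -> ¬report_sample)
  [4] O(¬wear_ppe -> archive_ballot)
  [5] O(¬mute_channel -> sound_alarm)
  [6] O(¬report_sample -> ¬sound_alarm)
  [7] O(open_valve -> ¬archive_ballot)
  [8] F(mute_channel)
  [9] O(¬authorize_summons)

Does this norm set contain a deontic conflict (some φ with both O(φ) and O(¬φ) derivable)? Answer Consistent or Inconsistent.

Inconsistent

Premise 2 states O(¬wear_ppe) outright.
From O(¬wear_ppe) and premise 4, O(¬wear_ppe -> archive_ballot), we obtain O(archive_ballot).
The contrapositive of premise 7 (O(open_valve -> ¬archive_ballot)) is O(archive_ballot -> ¬open_valve), and O(archive_ballot) is already established, so O(¬open_valve).
With premise 3, O(¬open_valve -> ¬report_sample), the K-axiom yields O(¬report_sample).
With premise 6, O(¬report_sample -> ¬sound_alarm), the K-axiom yields O(¬sound_alarm).
Premise 5 is O(¬mute_channel -> sound_alarm); contrapositively O(¬sound_alarm -> mute_channel). Since O(¬sound_alarm) holds, K gives O(mute_channel).
However, F(mute_channel) at premise 8 amounts to O(¬mute_channel).
We now have both O(mute_channel) and O(¬mute_channel) — mute_channel is simultaneously obligatory and forbidden, violating the D-axiom.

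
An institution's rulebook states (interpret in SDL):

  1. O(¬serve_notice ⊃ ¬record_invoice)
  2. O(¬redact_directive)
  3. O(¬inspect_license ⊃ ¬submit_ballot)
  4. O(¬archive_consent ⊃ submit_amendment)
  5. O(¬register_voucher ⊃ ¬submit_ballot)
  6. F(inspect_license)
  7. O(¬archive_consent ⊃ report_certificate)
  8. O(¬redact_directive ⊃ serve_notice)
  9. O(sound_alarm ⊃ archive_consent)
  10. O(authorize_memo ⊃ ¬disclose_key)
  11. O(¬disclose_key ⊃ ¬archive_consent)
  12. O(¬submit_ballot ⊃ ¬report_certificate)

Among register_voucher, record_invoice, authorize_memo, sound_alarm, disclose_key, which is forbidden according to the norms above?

Premise 6, F(inspect_license), is equivalent to O(¬inspect_license).
With premise 3, O(¬inspect_license ⊃ ¬submit_ballot), the K-axiom yields O(¬submit_ballot).
Premise 12 is O(¬submit_ballot ⊃ ¬report_certificate); since O(¬submit_ballot), deontic closure gives O(¬report_certificate).
Premise 7 is O(¬archive_consent ⊃ report_certificate); contrapositively O(¬report_certificate ⊃ archive_consent). Since O(¬report_certificate) holds, K gives O(archive_consent).
Premise 11, O(¬disclose_key ⊃ ¬archive_consent), contraposes to O(archive_consent ⊃ disclose_key); with O(archive_consent) we get O(disclose_key).
Premise 10 is O(authorize_memo ⊃ ¬disclose_key); contrapositively O(disclose_key ⊃ ¬authorize_memo). Since O(disclose_key) holds, K gives O(¬authorize_memo).
So O(¬authorize_memo) holds, i.e. authorize_memo is forbidden. None of the other listed options is forbidden under the premises.

authorize_memo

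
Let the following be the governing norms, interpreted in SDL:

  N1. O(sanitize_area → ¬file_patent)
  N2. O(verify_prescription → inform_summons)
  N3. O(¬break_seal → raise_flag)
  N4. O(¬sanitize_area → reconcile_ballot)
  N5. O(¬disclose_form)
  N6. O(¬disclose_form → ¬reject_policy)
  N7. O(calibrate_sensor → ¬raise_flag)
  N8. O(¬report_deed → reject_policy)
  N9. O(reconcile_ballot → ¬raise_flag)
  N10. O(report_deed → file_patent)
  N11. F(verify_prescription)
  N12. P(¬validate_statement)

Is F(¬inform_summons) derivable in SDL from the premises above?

Premise 2 is O(verify_prescription → inform_summons), but O(verify_prescription) is not derivable from the premises, so it does not yield O(inform_summons).
No other premise forces O(inform_summons). An ideal world satisfying every premise can still have ¬inform_summons true, so F(¬inform_summons) is not derivable.

No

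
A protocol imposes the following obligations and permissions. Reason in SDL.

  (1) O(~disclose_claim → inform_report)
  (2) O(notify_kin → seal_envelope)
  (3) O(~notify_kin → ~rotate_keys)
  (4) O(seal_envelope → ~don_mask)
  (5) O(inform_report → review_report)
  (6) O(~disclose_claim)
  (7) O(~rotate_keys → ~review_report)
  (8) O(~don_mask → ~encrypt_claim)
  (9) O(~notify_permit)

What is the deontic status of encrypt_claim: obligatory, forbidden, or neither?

Forbidden

Premise 6 states O(~disclose_claim) outright.
Premise 1 is O(~disclose_claim → inform_report); since O(~disclose_claim), deontic closure gives O(inform_report).
From O(inform_report) and premise 5, O(inform_report → review_report), we obtain O(review_report).
The contrapositive of premise 7 (O(~rotate_keys → ~review_report)) is O(review_report → rotate_keys), and O(review_report) is already established, so O(rotate_keys).
Premise 3, O(~notify_kin → ~rotate_keys), contraposes to O(rotate_keys → notify_kin); with O(rotate_keys) we get O(notify_kin).
With premise 2, O(notify_kin → seal_envelope), the K-axiom yields O(seal_envelope).
Premise 4 is O(seal_envelope → ~don_mask); since O(seal_envelope), deontic closure gives O(~don_mask).
From O(~don_mask) and premise 8, O(~don_mask → ~encrypt_claim), we obtain O(~encrypt_claim).
Premise 9 does not contribute to this derivation.
Thus O(~encrypt_claim), which is F(encrypt_claim): encrypt_claim is forbidden.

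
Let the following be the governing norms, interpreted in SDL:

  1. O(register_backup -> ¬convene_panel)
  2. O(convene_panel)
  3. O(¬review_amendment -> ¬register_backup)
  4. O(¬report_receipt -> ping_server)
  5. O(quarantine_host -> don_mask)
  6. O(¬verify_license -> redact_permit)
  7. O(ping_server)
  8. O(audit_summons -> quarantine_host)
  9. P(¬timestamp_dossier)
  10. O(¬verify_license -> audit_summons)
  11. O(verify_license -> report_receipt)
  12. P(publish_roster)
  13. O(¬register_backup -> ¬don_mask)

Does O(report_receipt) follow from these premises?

Yes

From premise 2 we have O(convene_panel).
The contrapositive of premise 1 (O(register_backup -> ¬convene_panel)) is O(convene_panel -> ¬register_backup), and O(convene_panel) is already established, so O(¬register_backup).
From O(¬register_backup) and premise 13, O(¬register_backup -> ¬don_mask), we obtain O(¬don_mask).
Premise 5 is O(quarantine_host -> don_mask); contrapositively O(¬don_mask -> ¬quarantine_host). Since O(¬don_mask) holds, K gives O(¬quarantine_host).
The contrapositive of premise 8 (O(audit_summons -> quarantine_host)) is O(¬quarantine_host -> ¬audit_summons), and O(¬quarantine_host) is already established, so O(¬audit_summons).
Premise 10, O(¬verify_license -> audit_summons), contraposes to O(¬audit_summons -> verify_license); with O(¬audit_summons) we get O(verify_license).
From O(verify_license) and premise 11, O(verify_license -> report_receipt), we obtain O(report_receipt).
Premises 3, 4, 6, 7, 9, 12 do not contribute to this derivation.
So O(report_receipt) follows.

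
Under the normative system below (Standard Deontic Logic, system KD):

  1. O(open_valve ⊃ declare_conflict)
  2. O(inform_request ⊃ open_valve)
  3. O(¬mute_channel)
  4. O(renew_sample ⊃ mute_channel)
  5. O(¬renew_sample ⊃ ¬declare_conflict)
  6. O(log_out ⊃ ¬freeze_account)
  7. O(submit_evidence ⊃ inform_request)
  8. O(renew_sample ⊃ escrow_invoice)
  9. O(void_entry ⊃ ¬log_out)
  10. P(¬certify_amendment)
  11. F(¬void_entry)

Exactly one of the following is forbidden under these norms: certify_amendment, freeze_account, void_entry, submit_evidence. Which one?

Premise 3 states O(¬mute_channel) outright.
The contrapositive of premise 4 (O(renew_sample ⊃ mute_channel)) is O(¬mute_channel ⊃ ¬renew_sample), and O(¬mute_channel) is already established, so O(¬renew_sample).
Premise 5 is O(¬renew_sample ⊃ ¬declare_conflict); since O(¬renew_sample), deontic closure gives O(¬declare_conflict).
Premise 1 is O(open_valve ⊃ declare_conflict); contrapositively O(¬declare_conflict ⊃ ¬open_valve). Since O(¬declare_conflict) holds, K gives O(¬open_valve).
Premise 2 is O(inform_request ⊃ open_valve); contrapositively O(¬open_valve ⊃ ¬inform_request). Since O(¬open_valve) holds, K gives O(¬inform_request).
The contrapositive of premise 7 (O(submit_evidence ⊃ inform_request)) is O(¬inform_request ⊃ ¬submit_evidence), and O(¬inform_request) is already established, so O(¬submit_evidence).
So O(¬submit_evidence) holds, i.e. submit_evidence is forbidden. None of the other listed options is forbidden under the premises.

submit_evidence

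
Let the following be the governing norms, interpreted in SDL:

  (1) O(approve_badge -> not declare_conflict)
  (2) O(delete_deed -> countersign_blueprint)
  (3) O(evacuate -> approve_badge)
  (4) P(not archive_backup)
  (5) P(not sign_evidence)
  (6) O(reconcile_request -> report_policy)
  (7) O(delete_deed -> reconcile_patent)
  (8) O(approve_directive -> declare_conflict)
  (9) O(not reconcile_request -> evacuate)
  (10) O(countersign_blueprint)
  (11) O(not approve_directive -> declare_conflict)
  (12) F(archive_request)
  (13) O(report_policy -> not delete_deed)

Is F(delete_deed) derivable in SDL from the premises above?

Yes

Premises 11 and 8 cover both cases: O(not approve_directive -> declare_conflict) and O(approve_directive -> declare_conflict). Since not approve_directive ∨ approve_directive is a tautology, O(declare_conflict) follows.
The contrapositive of premise 1 (O(approve_badge -> not declare_conflict)) is O(declare_conflict -> not approve_badge), and O(declare_conflict) is already established, so O(not approve_badge).
Premise 3 is O(evacuate -> approve_badge); contrapositively O(not approve_badge -> not evacuate). Since O(not approve_badge) holds, K gives O(not evacuate).
Premise 9, O(not reconcile_request -> evacuate), contraposes to O(not evacuate -> reconcile_request); with O(not evacuate) we get O(reconcile_request).
Premise 6 is O(reconcile_request -> report_policy); since O(reconcile_request), deontic closure gives O(report_policy).
Premise 13 is O(report_policy -> not delete_deed); since O(report_policy), deontic closure gives O(not delete_deed).
Premises 2, 4, 5, 7, 10, 12 do not contribute to this derivation.
So O(not delete_deed) holds, i.e. F(delete_deed). The claim follows.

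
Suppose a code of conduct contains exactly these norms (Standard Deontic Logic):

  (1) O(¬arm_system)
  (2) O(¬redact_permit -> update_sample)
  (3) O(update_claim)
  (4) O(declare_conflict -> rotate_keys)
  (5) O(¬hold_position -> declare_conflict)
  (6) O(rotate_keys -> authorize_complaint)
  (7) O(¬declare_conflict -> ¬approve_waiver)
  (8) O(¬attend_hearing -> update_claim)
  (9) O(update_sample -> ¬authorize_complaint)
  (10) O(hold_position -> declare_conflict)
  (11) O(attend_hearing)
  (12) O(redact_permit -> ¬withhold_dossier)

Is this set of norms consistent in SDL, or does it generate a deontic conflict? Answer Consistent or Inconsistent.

Premise 8 is O(¬attend_hearing -> update_claim); even if O(update_claim) held, inferring O(¬attend_hearing) would be affirming the consequent — invalid.
So O(¬attend_hearing) is not derivable, and the apparent clash with O(attend_hearing) does not arise.
A world satisfying every obligation exists (e.g. approve_waiver=false, arm_system=false, attend_hearing=true, authorize_complaint=true, declare_conflict=true, hold_position=false, redact_permit=true, rotate_keys=true, update_claim=true, update_sample=false, withhold_dossier=false); no atom is both obligatory and forbidden, so the set is consistent.

Consistent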